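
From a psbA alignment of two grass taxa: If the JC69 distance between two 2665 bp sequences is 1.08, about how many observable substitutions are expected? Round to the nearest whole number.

Invert JC69: p = (3/4)(1 − e^(−4d/3)) = 0.75 × (1 − e^(-1.44)) = 0.75 × (1 − 0.236928) = 0.572304.
Expected differing sites = pL ≈ 0.572304 × 2665 = 1525.19016 ≈ 1525.

1525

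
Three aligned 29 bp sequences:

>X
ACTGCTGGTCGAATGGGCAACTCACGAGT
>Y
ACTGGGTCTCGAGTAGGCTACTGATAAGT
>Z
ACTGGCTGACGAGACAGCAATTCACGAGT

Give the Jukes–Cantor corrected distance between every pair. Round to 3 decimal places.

d(X,Y) = 0.462, d(X,Z) = 0.401, d(Y,Z) = 0.529

X–Y: 10/29 sites differ → p ≈ 0.344828, d = −0.75 ln(1 − 0.459771) = 0.461822 ≈ 0.462.
X–Z: 9/29 sites differ → p ≈ 0.310345, d = −0.75 ln(1 − 0.413793) = 0.400562 ≈ 0.401.
Y–Z: 11/29 sites differ → p ≈ 0.37931, d = −0.75 ln(1 − 0.505747) = 0.528531 ≈ 0.529.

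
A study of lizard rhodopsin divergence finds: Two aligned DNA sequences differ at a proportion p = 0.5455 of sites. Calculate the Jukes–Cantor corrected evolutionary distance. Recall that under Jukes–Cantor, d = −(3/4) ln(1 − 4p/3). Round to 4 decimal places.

0.9746

d = −(3/4) ln(1 − 4p/3) = −0.75 ln(1 − 0.727333) = −0.75 ln(0.272667)
  = −0.75 × (-1.299504) = 0.974628 substitutions/site.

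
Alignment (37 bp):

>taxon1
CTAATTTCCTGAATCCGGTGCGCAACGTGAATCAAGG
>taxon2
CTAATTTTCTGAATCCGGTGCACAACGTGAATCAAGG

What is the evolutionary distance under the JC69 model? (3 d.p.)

The sequences differ at 2 of 37 sites (8, 22), so p = 2/37 ≈ 0.054054.
d = −(3/4) ln(1 − 4p/3) = −0.75 ln(1 − 0.072072) = −0.75 ln(0.927928)
  = −0.75 × (-0.074801) = 0.056101 substitutions/site.

0.056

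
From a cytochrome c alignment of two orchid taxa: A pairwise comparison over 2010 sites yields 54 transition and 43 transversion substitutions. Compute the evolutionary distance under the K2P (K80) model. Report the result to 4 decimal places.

P = 54/2010 ≈ 0.026866 and Q = 43/2010 ≈ 0.021393.
Under the Kimura two-parameter model, d = −½ ln(1 − 2P − Q) − ¼ ln(1 − 2Q).
1 − 2P − Q = 0.924875, giving −½ ln(0.924875) = 0.039048.
1 − 2Q = 0.957214, giving −¼ ln(0.957214) = 0.010932.
d = 0.039048 + 0.010932 = 0.049980.

0.0500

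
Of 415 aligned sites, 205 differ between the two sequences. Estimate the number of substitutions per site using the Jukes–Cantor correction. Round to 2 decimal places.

0.81

p = 205/415 ≈ 0.493976.
d = −(3/4) ln(1 − 4p/3) = −0.75 ln(1 − 0.658635) = −0.75 ln(0.341365)
  = −0.75 × (-1.074803) = 0.806102 substitutions/site.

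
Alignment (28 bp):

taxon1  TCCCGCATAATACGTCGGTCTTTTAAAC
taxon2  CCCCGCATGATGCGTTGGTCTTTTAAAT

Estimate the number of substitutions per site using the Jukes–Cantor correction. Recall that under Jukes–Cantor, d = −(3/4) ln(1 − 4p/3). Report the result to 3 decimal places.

The sequences differ at 5 of 28 sites (1, 9, 12, 16, 28), so p = 5/28 ≈ 0.178571.
d = −(3/4) ln(1 − 4p/3) = −0.75 ln(1 − 0.238095) = −0.75 ln(0.761905)
  = −0.75 × (-0.271933) = 0.203950 substitutions/site.

0.204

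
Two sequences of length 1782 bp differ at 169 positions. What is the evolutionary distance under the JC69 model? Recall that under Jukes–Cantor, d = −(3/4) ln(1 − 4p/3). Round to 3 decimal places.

0.101

p = 169/1782 ≈ 0.094837.
d = −(3/4) ln(1 − 4p/3) = −0.75 ln(1 − 0.126449) = −0.75 ln(0.873551)
  = −0.75 × (-0.135189) = 0.101392 substitutions/site.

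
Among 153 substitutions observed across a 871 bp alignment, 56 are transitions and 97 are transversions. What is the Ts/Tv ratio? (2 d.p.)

R = 56/97 = 0.577319… ≈ 0.58 (to 2 d.p.).

0.58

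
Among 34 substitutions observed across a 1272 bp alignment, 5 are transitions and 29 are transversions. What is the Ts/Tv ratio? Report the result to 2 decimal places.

R = 5/29 = 0.172413… ≈ 0.17 (to 2 d.p.).

0.17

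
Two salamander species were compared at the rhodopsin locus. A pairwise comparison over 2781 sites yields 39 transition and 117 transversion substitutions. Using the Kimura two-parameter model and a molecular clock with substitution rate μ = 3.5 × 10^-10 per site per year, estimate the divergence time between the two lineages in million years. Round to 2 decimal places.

83.32

P = 39/2781 ≈ 0.014024 and Q = 117/2781 ≈ 0.042071.
Under the Kimura two-parameter model, d = −½ ln(1 − 2P − Q) − ¼ ln(1 − 2Q).
1 − 2P − Q = 0.929881, giving −½ ln(0.929881) = 0.036349.
1 − 2Q = 0.915858, giving −¼ ln(0.915858) = 0.021973.
d = 0.036349 + 0.021973 = 0.058322.
Under a molecular clock d = 2μt, so t = d/(2μ) = 0.058322 / (2 × 3.5 × 10^-10) = 83.32 million years.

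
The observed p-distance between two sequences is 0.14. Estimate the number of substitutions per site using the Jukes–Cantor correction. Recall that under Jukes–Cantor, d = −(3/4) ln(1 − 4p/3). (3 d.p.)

d = −(3/4) ln(1 − 4p/3) = −0.75 ln(1 − 0.186667) = −0.75 ln(0.813333)
  = −0.75 × (-0.206615) = 0.154961 substitutions/site.

0.155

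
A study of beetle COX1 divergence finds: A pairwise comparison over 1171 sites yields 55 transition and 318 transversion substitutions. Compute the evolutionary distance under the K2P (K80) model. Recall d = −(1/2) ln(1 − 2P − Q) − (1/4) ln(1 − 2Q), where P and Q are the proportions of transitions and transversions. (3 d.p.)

P = 55/1171 ≈ 0.046968 and Q = 318/1171 ≈ 0.271563.
Under the Kimura two-parameter model, d = −½ ln(1 − 2P − Q) − ¼ ln(1 − 2Q).
1 − 2P − Q = 0.634501, giving −½ ln(0.634501) = 0.227458.
1 − 2Q = 0.456874, giving −¼ ln(0.456874) = 0.195837.
d = 0.227458 + 0.195837 = 0.423295.

0.423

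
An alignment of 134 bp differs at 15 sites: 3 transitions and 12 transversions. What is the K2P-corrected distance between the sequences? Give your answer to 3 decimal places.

P = 3/134 ≈ 0.022388 and Q = 12/134 ≈ 0.089552.
Under the Kimura two-parameter model, d = −½ ln(1 − 2P − Q) − ¼ ln(1 − 2Q).
1 − 2P − Q = 0.865672, giving −½ ln(0.865672) = 0.072125.
1 − 2Q = 0.820896, giving −¼ ln(0.820896) = 0.049340.
d = 0.072125 + 0.049340 = 0.121465.

0.121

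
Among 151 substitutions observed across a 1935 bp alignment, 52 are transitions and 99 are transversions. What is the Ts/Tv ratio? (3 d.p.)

0.525

R = 52/99 = 0.525252… ≈ 0.525 (to 3 d.p.).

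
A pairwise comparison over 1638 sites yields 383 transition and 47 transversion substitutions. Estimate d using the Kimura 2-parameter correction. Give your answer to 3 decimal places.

0.358

P = 383/1638 ≈ 0.233822 and Q = 47/1638 ≈ 0.028694.
Under the Kimura two-parameter model, d = −½ ln(1 − 2P − Q) − ¼ ln(1 − 2Q).
1 − 2P − Q = 0.503662, giving −½ ln(0.503662) = 0.342925.
1 − 2Q = 0.942612, giving −¼ ln(0.942612) = 0.014775.
d = 0.342925 + 0.014775 = 0.357700.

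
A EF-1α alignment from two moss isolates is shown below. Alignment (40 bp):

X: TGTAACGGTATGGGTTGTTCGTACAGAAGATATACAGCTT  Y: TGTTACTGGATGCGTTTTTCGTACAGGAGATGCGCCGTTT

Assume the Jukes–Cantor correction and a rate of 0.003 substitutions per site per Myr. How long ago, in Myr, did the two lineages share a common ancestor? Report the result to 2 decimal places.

The sequences differ at 11 of 40 sites, so p = 11/40 = 0.275.
d = −(3/4) ln(1 − 4p/3) = −0.75 ln(1 − 0.366667) = −0.75 ln(0.633333)
  = −0.75 × (-0.456759) = 0.342569 substitutions/site.
Under a molecular clock d = 2μt, so t = d/(2μ) = 0.342569 / (2 × 0.003) = 57.09 Myr.

57.09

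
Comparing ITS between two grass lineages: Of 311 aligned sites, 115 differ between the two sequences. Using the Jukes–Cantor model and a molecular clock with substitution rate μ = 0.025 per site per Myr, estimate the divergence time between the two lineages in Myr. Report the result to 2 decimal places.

10.19

p = 115/311 ≈ 0.369775.
d = −(3/4) ln(1 − 4p/3) = −0.75 ln(1 − 0.493033) = −0.75 ln(0.506967)
  = −0.75 × (-0.679309) = 0.509482 substitutions/site.
Under a molecular clock d = 2μt, so t = d/(2μ) = 0.509482 / (2 × 0.025) = 10.19 Myr.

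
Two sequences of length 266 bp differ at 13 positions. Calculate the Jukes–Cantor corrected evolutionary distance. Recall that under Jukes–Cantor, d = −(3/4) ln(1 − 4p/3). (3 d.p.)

p = 13/266 ≈ 0.048872.
d = −(3/4) ln(1 − 4p/3) = −0.75 ln(1 − 0.065163) = −0.75 ln(0.934837)
  = −0.75 × (-0.067383) = 0.050537 substitutions/site.

0.051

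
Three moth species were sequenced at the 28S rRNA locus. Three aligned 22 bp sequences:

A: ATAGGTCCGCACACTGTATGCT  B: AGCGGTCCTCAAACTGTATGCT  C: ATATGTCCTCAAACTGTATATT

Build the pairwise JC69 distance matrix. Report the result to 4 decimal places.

A–B: 4/22 sites differ → p ≈ 0.181818, d = −0.75 ln(1 − 0.242424) = 0.208224 ≈ 0.2082.
A–C: 5/22 sites differ → p ≈ 0.227273, d = −0.75 ln(1 − 0.303031) = 0.270761 ≈ 0.2708.
B–C: 5/22 sites differ → p ≈ 0.227273, d = −0.75 ln(1 − 0.303031) = 0.270761 ≈ 0.2708.

d(A,B) = 0.2082, d(A,C) = 0.2708, d(B,C) = 0.2708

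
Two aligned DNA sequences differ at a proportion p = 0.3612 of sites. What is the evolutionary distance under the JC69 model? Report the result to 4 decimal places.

d = −(3/4) ln(1 − 4p/3) = −0.75 ln(1 − 0.4816) = −0.75 ln(0.5184)
  = −0.75 × (-0.657008) = 0.492756 substitutions/site.

0.4928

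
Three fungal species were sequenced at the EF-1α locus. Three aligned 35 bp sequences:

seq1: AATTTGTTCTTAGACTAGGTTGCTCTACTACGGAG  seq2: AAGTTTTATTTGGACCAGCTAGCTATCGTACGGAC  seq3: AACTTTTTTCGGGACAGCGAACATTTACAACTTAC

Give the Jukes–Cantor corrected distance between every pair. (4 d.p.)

seq1–seq2: 12/35 sites differ → p ≈ 0.342857, d = −0.75 ln(1 − 0.457143) = 0.458182 ≈ 0.4582.
seq1–seq3: 18/35 sites differ → p ≈ 0.514286, d = −0.75 ln(1 − 0.685715) = 0.868091 ≈ 0.8681.
seq2–seq3: 17/35 sites differ → p ≈ 0.485714, d = −0.75 ln(1 − 0.647619) = 0.782282 ≈ 0.7823.

d(seq1,seq2) = 0.4582, d(seq1,seq3) = 0.8681, d(seq2,seq3) = 0.7823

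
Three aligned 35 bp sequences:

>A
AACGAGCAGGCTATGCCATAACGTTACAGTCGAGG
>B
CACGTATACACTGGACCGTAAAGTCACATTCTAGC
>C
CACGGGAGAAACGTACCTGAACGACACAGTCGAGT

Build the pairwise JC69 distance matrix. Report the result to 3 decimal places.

d(A,B) = 0.635, d(A,C) = 0.635, d(B,C) = 0.635

A–B: 15/35 sites differ → p ≈ 0.428571, d = −0.75 ln(1 − 0.571428) = 0.635472 ≈ 0.635.
A–C: 15/35 sites differ → p ≈ 0.428571, d = −0.75 ln(1 − 0.571428) = 0.635472 ≈ 0.635.
B–C: 15/35 sites differ → p ≈ 0.428571, d = −0.75 ln(1 − 0.571428) = 0.635472 ≈ 0.635.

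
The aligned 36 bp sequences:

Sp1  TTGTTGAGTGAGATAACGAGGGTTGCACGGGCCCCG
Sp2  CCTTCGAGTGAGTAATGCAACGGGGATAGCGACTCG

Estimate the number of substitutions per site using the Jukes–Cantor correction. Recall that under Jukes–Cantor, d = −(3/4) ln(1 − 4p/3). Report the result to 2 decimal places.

The sequences differ at 19 of 36 sites, so p = 19/36 ≈ 0.527778.
d = −(3/4) ln(1 − 4p/3) = −0.75 ln(1 − 0.703704) = −0.75 ln(0.296296)
  = −0.75 × (-1.216396) = 0.912297 substitutions/site.

0.91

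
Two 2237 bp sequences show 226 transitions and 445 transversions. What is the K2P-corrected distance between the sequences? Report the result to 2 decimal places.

0.38

P = 226/2237 ≈ 0.101028 and Q = 445/2237 ≈ 0.198927.
Under the Kimura two-parameter model, d = −½ ln(1 − 2P − Q) − ¼ ln(1 − 2Q).
1 − 2P − Q = 0.599017, giving −½ ln(0.599017) = 0.256233.
1 − 2Q = 0.602146, giving −¼ ln(0.602146) = 0.126814.
d = 0.256233 + 0.126814 = 0.383047.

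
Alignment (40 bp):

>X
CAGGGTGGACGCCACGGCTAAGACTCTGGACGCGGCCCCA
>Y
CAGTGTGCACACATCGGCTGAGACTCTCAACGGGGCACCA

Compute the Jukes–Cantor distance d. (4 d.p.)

0.3041

The sequences differ at 10 of 40 sites (4, 8, 11, 13, 14, 20, 28, 29, 33, 37), so p = 10/40 = 0.25.
d = −(3/4) ln(1 − 4p/3) = −0.75 ln(1 − 0.333333) = −0.75 ln(0.666667)
  = −0.75 × (-0.405465) = 0.304099 substitutions/site.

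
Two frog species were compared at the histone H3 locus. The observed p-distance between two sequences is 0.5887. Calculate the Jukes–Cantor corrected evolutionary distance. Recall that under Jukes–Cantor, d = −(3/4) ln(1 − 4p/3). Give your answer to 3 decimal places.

d = −(3/4) ln(1 − 4p/3) = −0.75 ln(1 − 0.784933) = −0.75 ln(0.215067)
  = −0.75 × (-1.536806) = 1.152605 substitutions/site.

1.153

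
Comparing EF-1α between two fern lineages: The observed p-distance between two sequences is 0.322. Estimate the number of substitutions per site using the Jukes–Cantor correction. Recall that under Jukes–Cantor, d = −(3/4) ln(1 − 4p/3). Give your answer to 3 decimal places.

0.421

d = −(3/4) ln(1 − 4p/3) = −0.75 ln(1 − 0.429333) = −0.75 ln(0.570667)
  = −0.75 × (-0.560949) = 0.420712 substitutions/site.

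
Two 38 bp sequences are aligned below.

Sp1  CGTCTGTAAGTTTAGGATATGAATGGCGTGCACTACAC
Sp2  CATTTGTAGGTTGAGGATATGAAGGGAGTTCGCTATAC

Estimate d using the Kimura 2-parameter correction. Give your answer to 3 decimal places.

Of 38 sites, 5 differences are transitions and 4 are transversions, so P = 5/38 ≈ 0.131579 and Q = 4/38 ≈ 0.105263.
Under the Kimura two-parameter model, d = −½ ln(1 − 2P − Q) − ¼ ln(1 − 2Q).
1 − 2P − Q = 0.631579, giving −½ ln(0.631579) = 0.229766.
1 − 2Q = 0.789474, giving −¼ ln(0.789474) = 0.059097.
d = 0.229766 + 0.059097 = 0.288863.

0.289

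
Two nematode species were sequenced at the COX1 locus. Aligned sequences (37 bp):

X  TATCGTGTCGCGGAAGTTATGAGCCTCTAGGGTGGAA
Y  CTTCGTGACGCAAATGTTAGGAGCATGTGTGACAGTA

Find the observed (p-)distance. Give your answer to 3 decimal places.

0.405

The sequences differ at 15 of 37 positions.
p = 15/37 = 0.405405… ≈ 0.405 (to 3 d.p.).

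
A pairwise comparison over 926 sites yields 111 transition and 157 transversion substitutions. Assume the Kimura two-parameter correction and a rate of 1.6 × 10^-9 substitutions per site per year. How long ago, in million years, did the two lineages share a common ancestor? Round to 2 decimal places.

P = 111/926 ≈ 0.11987 and Q = 157/926 ≈ 0.169546.
Under the Kimura two-parameter model, d = −½ ln(1 − 2P − Q) − ¼ ln(1 − 2Q).
1 − 2P − Q = 0.590714, giving −½ ln(0.590714) = 0.263212.
1 − 2Q = 0.660908, giving −¼ ln(0.660908) = 0.103535.
d = 0.263212 + 0.103535 = 0.366747.
Under a molecular clock d = 2μt, so t = d/(2μ) = 0.366747 / (2 × 1.6 × 10^-9) = 114.61 million years.

114.61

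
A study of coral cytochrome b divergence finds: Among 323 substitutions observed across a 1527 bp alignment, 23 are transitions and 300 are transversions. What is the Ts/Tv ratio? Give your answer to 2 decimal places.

0.08

R = 23/300 = 0.076666… ≈ 0.08 (to 2 d.p.).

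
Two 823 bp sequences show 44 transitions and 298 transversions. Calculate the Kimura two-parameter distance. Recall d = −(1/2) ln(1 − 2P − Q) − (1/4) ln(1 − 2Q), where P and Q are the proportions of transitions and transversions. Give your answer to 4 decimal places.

0.6385

P = 44/823 ≈ 0.053463 and Q = 298/823 ≈ 0.36209.
Under the Kimura two-parameter model, d = −½ ln(1 − 2P − Q) − ¼ ln(1 − 2Q).
1 − 2P − Q = 0.530984, giving −½ ln(0.530984) = 0.316512.
1 − 2Q = 0.27582, giving −¼ ln(0.27582) = 0.322002.
d = 0.316512 + 0.322002 = 0.638514.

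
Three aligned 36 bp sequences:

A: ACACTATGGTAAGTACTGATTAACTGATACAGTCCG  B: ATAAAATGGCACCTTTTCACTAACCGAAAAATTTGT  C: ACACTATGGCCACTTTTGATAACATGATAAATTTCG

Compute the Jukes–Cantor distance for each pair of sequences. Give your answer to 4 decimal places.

d(A,B) = 0.7449, d(A,C) = 0.3924, d(B,C) = 0.5482

A–B: 17/36 sites differ → p ≈ 0.472222, d = −0.75 ln(1 − 0.629629) = 0.744938 ≈ 0.7449.
A–C: 11/36 sites differ → p ≈ 0.305556, d = −0.75 ln(1 − 0.407408) = 0.392437 ≈ 0.3924.
B–C: 14/36 sites differ → p ≈ 0.388889, d = −0.75 ln(1 − 0.518519) = 0.548166 ≈ 0.5482.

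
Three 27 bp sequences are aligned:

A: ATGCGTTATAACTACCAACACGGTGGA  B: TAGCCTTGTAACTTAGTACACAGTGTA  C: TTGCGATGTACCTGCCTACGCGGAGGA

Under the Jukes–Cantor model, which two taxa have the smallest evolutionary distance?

A–B: 10/27 differ, p = 0.370, d = 0.511.
A–C: 8/27 differ, p = 0.296, d = 0.377.
B–C: 11/27 differ, p = 0.407, d = 0.588.
The smallest distance is between A and C.

A and C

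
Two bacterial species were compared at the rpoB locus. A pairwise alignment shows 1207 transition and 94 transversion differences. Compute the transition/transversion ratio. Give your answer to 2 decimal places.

R = 1207/94 = 12.840425… ≈ 12.84 (to 2 d.p.).

12.84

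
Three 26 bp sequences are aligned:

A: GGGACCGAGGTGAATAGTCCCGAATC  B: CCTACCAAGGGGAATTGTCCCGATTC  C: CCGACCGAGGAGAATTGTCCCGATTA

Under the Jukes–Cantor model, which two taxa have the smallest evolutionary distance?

B and C

A–B: 7/26 differ, p = 0.269, d = 0.334.
A–C: 6/26 differ, p = 0.231, d = 0.276.
B–C: 4/26 differ, p = 0.154, d = 0.172.
The smallest distance is between B and C.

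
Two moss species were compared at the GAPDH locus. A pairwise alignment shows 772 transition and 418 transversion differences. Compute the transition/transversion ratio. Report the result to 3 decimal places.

R = 772/418 = 1.846889… ≈ 1.847 (to 3 d.p.).

1.847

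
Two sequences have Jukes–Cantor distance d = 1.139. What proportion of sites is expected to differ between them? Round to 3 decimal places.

0.586

p = (3/4)(1 − e^(−4d/3)) = 0.75 × (1 − e^(-1.518667)) = 0.75 × (1 − 0.219004) = 0.585747.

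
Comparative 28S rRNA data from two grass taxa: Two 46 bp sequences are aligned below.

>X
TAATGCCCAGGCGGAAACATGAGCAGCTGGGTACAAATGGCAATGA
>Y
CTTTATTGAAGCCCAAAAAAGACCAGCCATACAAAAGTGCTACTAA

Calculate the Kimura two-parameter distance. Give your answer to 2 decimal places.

0.95

Of 46 sites, 12 differences are transitions and 12 are transversions, so P = 12/46 ≈ 0.26087 and Q = 12/46 ≈ 0.26087.
Under the Kimura two-parameter model, d = −½ ln(1 − 2P − Q) − ¼ ln(1 − 2Q).
1 − 2P − Q = 0.21739, giving −½ ln(0.21739) = 0.763031.
1 − 2Q = 0.47826, giving −¼ ln(0.47826) = 0.184400.
d = 0.763031 + 0.184400 = 0.947431.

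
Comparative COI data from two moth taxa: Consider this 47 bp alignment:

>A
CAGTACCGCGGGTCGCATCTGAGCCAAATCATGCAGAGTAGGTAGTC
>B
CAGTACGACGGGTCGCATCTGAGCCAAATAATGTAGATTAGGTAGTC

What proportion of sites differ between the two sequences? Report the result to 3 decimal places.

The sequences differ at 5 of 47 positions (sites 7, 8, 30, 34, 38).
p = 5/47 = 0.106382… ≈ 0.106 (to 3 d.p.).

0.106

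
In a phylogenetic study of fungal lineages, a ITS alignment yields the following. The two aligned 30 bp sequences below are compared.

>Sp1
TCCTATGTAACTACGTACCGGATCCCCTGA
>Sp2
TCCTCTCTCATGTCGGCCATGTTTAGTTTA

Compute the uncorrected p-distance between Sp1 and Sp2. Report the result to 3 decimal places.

0.533

The sequences differ at 16 of 30 positions.
p = 16/30 = 0.533333… ≈ 0.533 (to 3 d.p.).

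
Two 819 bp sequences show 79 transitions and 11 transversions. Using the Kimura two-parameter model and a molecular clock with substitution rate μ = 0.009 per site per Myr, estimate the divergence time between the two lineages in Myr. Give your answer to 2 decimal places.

P = 79/819 ≈ 0.096459 and Q = 11/819 ≈ 0.013431.
Under the Kimura two-parameter model, d = −½ ln(1 − 2P − Q) − ¼ ln(1 − 2Q).
1 − 2P − Q = 0.793651, giving −½ ln(0.793651) = 0.115556.
1 − 2Q = 0.973138, giving −¼ ln(0.973138) = 0.006807.
d = 0.115556 + 0.006807 = 0.122363.
Under a molecular clock d = 2μt, so t = d/(2μ) = 0.122363 / (2 × 0.009) = 6.80 Myr.

6.80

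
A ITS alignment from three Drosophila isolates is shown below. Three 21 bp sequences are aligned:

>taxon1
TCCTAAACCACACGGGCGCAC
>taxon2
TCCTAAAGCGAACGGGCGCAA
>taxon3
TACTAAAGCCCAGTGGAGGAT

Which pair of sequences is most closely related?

taxon1–taxon2: 4/21 differ, p = 0.190, d = 0.220.
taxon1–taxon3: 8/21 differ, p = 0.381, d = 0.532.
taxon2–taxon3: 8/21 differ, p = 0.381, d = 0.532.
The smallest distance is between taxon1 and taxon2.

taxon1 and taxon2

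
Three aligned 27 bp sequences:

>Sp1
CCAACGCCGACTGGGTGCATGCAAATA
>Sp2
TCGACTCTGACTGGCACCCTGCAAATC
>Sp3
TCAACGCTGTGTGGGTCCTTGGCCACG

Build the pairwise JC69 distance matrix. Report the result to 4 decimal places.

d(Sp1,Sp2) = 0.4408, d(Sp1,Sp3) = 0.5876, d(Sp2,Sp3) = 0.6735

Sp1–Sp2: 9/27 sites differ → p ≈ 0.333333, d = −0.75 ln(1 − 0.444444) = 0.440839 ≈ 0.4408.
Sp1–Sp3: 11/27 sites differ → p ≈ 0.407407, d = −0.75 ln(1 − 0.543209) = 0.587647 ≈ 0.5876.
Sp2–Sp3: 12/27 sites differ → p ≈ 0.444444, d = −0.75 ln(1 − 0.592592) = 0.673455 ≈ 0.6735.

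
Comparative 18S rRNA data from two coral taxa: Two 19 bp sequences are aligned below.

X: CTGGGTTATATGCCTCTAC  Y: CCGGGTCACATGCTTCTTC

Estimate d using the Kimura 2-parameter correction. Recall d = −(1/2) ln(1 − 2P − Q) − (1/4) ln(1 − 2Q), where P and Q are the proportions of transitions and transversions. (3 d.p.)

0.349

Of 19 sites, 4 differences are transitions and 1 are transversions, so P = 4/19 ≈ 0.210526 and Q = 1/19 ≈ 0.052632.
Under the Kimura two-parameter model, d = −½ ln(1 − 2P − Q) − ¼ ln(1 − 2Q).
1 − 2P − Q = 0.526316, giving −½ ln(0.526316) = 0.320927.
1 − 2Q = 0.894736, giving −¼ ln(0.894736) = 0.027807.
d = 0.320927 + 0.027807 = 0.348734.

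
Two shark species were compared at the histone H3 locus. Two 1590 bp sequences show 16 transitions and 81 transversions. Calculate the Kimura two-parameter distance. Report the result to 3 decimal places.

P = 16/1590 ≈ 0.010063 and Q = 81/1590 ≈ 0.050943.
Under the Kimura two-parameter model, d = −½ ln(1 − 2P − Q) − ¼ ln(1 − 2Q).
1 − 2P − Q = 0.928931, giving −½ ln(0.928931) = 0.036860.
1 − 2Q = 0.898114, giving −¼ ln(0.898114) = 0.026865.
d = 0.036860 + 0.026865 = 0.063725.

0.064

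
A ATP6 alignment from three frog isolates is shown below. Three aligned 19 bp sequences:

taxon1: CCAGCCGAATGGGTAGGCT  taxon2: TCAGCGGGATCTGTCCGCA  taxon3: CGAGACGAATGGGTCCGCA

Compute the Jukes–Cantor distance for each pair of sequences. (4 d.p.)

taxon1–taxon2: 8/19 sites differ → p ≈ 0.421053, d = −0.75 ln(1 − 0.561404) = 0.618132 ≈ 0.6181.
taxon1–taxon3: 5/19 sites differ → p ≈ 0.263158, d = −0.75 ln(1 − 0.350877) = 0.324100 ≈ 0.3241.
taxon2–taxon3: 7/19 sites differ → p ≈ 0.368421, d = −0.75 ln(1 − 0.491228) = 0.506816 ≈ 0.5068.

d(taxon1,taxon2) = 0.6181, d(taxon1,taxon3) = 0.3241, d(taxon2,taxon3) = 0.5068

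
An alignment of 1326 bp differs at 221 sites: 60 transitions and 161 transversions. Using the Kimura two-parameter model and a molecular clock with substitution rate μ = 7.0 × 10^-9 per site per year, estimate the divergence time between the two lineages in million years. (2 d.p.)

13.47

P = 60/1326 ≈ 0.045249 and Q = 161/1326 ≈ 0.121418.
Under the Kimura two-parameter model, d = −½ ln(1 − 2P − Q) − ¼ ln(1 − 2Q).
1 − 2P − Q = 0.788084, giving −½ ln(0.788084) = 0.119075.
1 − 2Q = 0.757164, giving −¼ ln(0.757164) = 0.069544.
d = 0.119075 + 0.069544 = 0.188619.
Under a molecular clock d = 2μt, so t = d/(2μ) = 0.188619 / (2 × 7.0 × 10^-9) = 13.47 million years.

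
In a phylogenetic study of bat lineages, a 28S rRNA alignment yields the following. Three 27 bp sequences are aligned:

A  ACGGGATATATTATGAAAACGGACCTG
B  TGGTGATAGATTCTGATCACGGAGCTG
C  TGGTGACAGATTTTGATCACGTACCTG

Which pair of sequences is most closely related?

A–B: 8/27 differ, p = 0.296, d = 0.377.
A–C: 9/27 differ, p = 0.333, d = 0.441.
B–C: 4/27 differ, p = 0.148, d = 0.165.
The smallest distance is between B and C.

B and C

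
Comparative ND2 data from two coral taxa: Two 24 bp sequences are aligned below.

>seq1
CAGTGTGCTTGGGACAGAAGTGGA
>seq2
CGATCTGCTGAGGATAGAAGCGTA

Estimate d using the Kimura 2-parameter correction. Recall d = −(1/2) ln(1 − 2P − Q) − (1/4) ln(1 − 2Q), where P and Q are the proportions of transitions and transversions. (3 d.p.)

Of 24 sites, 5 differences are transitions and 3 are transversions, so P = 5/24 ≈ 0.208333 and Q = 3/24 = 0.125.
Under the Kimura two-parameter model, d = −½ ln(1 − 2P − Q) − ¼ ln(1 − 2Q).
1 − 2P − Q = 0.458334, giving −½ ln(0.458334) = 0.390079.
1 − 2Q = 0.75, giving −¼ ln(0.75) = 0.071921.
d = 0.390079 + 0.071921 = 0.462000.

0.462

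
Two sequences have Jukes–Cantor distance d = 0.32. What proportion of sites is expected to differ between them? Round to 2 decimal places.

0.26

p = (3/4)(1 − e^(−4d/3)) = 0.75 × (1 − e^(-0.426667)) = 0.75 × (1 − 0.652681) = 0.260489.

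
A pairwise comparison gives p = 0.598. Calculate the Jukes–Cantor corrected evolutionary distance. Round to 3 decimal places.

1.197

d = −(3/4) ln(1 − 4p/3) = −0.75 ln(1 − 0.797333) = −0.75 ln(0.202667)
  = −0.75 × (-1.596191) = 1.197143 substitutions/site.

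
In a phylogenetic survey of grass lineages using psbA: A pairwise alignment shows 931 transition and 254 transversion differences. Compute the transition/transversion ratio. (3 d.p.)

3.665

R = 931/254 = 3.665354… ≈ 3.665 (to 3 d.p.).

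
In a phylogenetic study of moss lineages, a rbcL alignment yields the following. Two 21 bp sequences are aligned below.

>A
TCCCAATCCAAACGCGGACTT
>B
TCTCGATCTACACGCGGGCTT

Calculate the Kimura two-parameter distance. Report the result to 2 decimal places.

Of 21 sites, 4 differences are transitions and 1 are transversions, so P = 4/21 ≈ 0.190476 and Q = 1/21 ≈ 0.047619.
Under the Kimura two-parameter model, d = −½ ln(1 − 2P − Q) − ¼ ln(1 − 2Q).
1 − 2P − Q = 0.571429, giving −½ ln(0.571429) = 0.279808.
1 − 2Q = 0.904762, giving −¼ ln(0.904762) = 0.025021.
d = 0.279808 + 0.025021 = 0.304829.

0.30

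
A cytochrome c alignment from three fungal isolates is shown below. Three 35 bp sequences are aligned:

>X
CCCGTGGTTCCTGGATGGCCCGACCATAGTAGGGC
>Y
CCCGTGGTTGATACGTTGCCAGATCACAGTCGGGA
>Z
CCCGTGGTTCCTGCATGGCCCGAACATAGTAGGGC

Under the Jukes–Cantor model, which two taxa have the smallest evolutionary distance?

X and Z

X–Y: 11/35 differ, p = 0.314, d = 0.407.
X–Z: 2/35 differ, p = 0.057, d = 0.059.
Y–Z: 10/35 differ, p = 0.286, d = 0.360.
The smallest distance is between X and Z.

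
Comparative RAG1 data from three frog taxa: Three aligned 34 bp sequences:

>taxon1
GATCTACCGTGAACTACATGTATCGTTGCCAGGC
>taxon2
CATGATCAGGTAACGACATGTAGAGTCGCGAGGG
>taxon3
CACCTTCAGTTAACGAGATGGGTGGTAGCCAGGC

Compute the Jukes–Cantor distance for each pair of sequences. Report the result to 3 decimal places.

taxon1–taxon2: 13/34 sites differ → p ≈ 0.382353, d = −0.75 ln(1 − 0.509804) = 0.534712 ≈ 0.535.
taxon1–taxon3: 11/34 sites differ → p ≈ 0.323529, d = −0.75 ln(1 − 0.431372) = 0.423397 ≈ 0.423.
taxon2–taxon3: 12/34 sites differ → p ≈ 0.352941, d = −0.75 ln(1 − 0.470588) = 0.476991 ≈ 0.477.

d(taxon1,taxon2) = 0.535, d(taxon1,taxon3) = 0.423, d(taxon2,taxon3) = 0.477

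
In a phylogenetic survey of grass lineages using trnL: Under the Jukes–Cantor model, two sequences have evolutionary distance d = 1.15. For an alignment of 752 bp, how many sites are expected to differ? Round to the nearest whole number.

Invert JC69: p = (3/4)(1 − e^(−4d/3)) = 0.75 × (1 − e^(-1.533333)) = 0.75 × (1 − 0.215815) = 0.588139.
Expected differing sites = pL ≈ 0.588139 × 752 = 442.280528 ≈ 442.

442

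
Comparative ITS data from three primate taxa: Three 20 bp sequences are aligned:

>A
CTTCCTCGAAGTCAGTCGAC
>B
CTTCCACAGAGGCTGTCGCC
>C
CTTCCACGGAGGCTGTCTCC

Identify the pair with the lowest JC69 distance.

B and C

A–B: 6/20 differ, p = 0.300, d = 0.383.
A–C: 6/20 differ, p = 0.300, d = 0.383.
B–C: 2/20 differ, p = 0.100, d = 0.107.
The smallest distance is between B and C.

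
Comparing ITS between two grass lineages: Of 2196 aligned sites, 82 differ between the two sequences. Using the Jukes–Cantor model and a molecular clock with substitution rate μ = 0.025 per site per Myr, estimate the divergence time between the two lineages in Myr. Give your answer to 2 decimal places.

0.77

p = 82/2196 ≈ 0.037341.
d = −(3/4) ln(1 − 4p/3) = −0.75 ln(1 − 0.049788) = −0.75 ln(0.950212)
  = −0.75 × (-0.051070) = 0.038303 substitutions/site.
Under a molecular clock d = 2μt, so t = d/(2μ) = 0.038303 / (2 × 0.025) = 0.77 Myr.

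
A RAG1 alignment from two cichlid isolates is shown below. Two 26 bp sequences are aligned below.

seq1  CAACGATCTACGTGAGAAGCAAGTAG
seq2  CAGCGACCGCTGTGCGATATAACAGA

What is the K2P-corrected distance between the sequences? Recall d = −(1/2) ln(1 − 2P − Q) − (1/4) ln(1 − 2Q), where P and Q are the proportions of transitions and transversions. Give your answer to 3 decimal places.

Of 26 sites, 7 differences are transitions and 6 are transversions, so P = 7/26 ≈ 0.269231 and Q = 6/26 ≈ 0.230769.
Under the Kimura two-parameter model, d = −½ ln(1 − 2P − Q) − ¼ ln(1 − 2Q).
1 − 2P − Q = 0.230769, giving −½ ln(0.230769) = 0.733169.
1 − 2Q = 0.538462, giving −¼ ln(0.538462) = 0.154760.
d = 0.733169 + 0.154760 = 0.887929.

0.888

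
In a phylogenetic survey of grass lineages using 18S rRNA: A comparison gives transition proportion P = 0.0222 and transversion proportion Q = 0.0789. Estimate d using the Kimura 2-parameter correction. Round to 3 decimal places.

0.109

Under the Kimura two-parameter model, d = −½ ln(1 − 2P − Q) − ¼ ln(1 − 2Q).
1 − 2P − Q = 0.8767, giving −½ ln(0.8767) = 0.065795.
1 − 2Q = 0.8422, giving −¼ ln(0.8422) = 0.042934.
d = 0.065795 + 0.042934 = 0.108729.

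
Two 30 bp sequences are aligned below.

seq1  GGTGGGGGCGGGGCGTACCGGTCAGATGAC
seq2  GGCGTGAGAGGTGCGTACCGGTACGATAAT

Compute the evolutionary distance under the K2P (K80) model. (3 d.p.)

Of 30 sites, 4 differences are transitions and 5 are transversions, so P = 4/30 ≈ 0.133333 and Q = 5/30 ≈ 0.166667.
Under the Kimura two-parameter model, d = −½ ln(1 − 2P − Q) − ¼ ln(1 − 2Q).
1 − 2P − Q = 0.566667, giving −½ ln(0.566667) = 0.283992.
1 − 2Q = 0.666666, giving −¼ ln(0.666666) = 0.101367.
d = 0.283992 + 0.101367 = 0.385359.

0.385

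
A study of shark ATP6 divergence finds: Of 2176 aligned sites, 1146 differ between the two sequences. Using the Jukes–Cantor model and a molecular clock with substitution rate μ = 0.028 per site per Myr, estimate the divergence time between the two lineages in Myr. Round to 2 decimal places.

p = 1146/2176 ≈ 0.526654.
d = −(3/4) ln(1 − 4p/3) = −0.75 ln(1 − 0.702205) = −0.75 ln(0.297795)
  = −0.75 × (-1.211350) = 0.908513 substitutions/site.
Under a molecular clock d = 2μt, so t = d/(2μ) = 0.908513 / (2 × 0.028) = 16.22 Myr.

16.22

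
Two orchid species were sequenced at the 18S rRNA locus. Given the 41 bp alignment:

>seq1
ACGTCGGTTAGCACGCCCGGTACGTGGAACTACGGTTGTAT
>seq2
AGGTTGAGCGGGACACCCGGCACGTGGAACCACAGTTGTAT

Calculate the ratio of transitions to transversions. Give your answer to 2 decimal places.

2.67

Transitions are A↔G and C↔T; transversions are all other mismatches.
Transitions: 8. Transversions: 3.
R = 8/3 = 2.666666… ≈ 2.67 (to 2 d.p.).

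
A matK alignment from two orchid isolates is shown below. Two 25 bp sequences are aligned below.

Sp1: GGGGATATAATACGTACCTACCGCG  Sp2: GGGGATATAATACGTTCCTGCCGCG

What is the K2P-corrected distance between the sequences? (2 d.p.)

Of 25 sites, 1 differences are transitions and 1 are transversions, so P = 1/25 = 0.04 and Q = 1/25 = 0.04.
Under the Kimura two-parameter model, d = −½ ln(1 − 2P − Q) − ¼ ln(1 − 2Q).
1 − 2P − Q = 0.88, giving −½ ln(0.88) = 0.063917.
1 − 2Q = 0.92, giving −¼ ln(0.92) = 0.020845.
d = 0.063917 + 0.020845 = 0.084762.

0.08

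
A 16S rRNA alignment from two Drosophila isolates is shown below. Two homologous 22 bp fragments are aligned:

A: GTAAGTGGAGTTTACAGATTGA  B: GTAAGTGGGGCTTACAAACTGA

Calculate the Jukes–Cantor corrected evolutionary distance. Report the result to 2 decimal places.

0.21

The sequences differ at 4 of 22 sites (9, 11, 17, 19), so p = 4/22 ≈ 0.181818.
d = −(3/4) ln(1 − 4p/3) = −0.75 ln(1 − 0.242424) = −0.75 ln(0.757576)
  = −0.75 × (-0.277631) = 0.208223 substitutions/site.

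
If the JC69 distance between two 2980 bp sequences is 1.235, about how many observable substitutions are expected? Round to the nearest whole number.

1804

Invert JC69: p = (3/4)(1 − e^(−4d/3)) = 0.75 × (1 − e^(-1.646667)) = 0.75 × (1 − 0.192691) = 0.605482.
Expected differing sites = pL ≈ 0.605482 × 2980 = 1804.33636 ≈ 1804.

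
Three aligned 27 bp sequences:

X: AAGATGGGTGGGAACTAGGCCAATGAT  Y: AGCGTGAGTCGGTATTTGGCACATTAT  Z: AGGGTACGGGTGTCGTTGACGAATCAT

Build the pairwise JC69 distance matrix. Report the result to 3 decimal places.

d(X,Y) = 0.588, d(X,Z) = 0.770, d(Y,Z) = 0.673

X–Y: 11/27 sites differ → p ≈ 0.407407, d = −0.75 ln(1 − 0.543209) = 0.587647 ≈ 0.588.
X–Z: 13/27 sites differ → p ≈ 0.481481, d = −0.75 ln(1 − 0.641975) = 0.770364 ≈ 0.770.
Y–Z: 12/27 sites differ → p ≈ 0.444444, d = −0.75 ln(1 − 0.592592) = 0.673455 ≈ 0.673.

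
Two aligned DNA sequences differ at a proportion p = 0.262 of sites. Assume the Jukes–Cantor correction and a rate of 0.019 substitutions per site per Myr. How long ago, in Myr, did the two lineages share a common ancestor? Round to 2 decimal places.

d = −(3/4) ln(1 − 4p/3) = −0.75 ln(1 − 0.349333) = −0.75 ln(0.650667)
  = −0.75 × (-0.429757) = 0.322318 substitutions/site.
Under a molecular clock d = 2μt, so t = d/(2μ) = 0.322318 / (2 × 0.019) = 8.48 Myr.

8.48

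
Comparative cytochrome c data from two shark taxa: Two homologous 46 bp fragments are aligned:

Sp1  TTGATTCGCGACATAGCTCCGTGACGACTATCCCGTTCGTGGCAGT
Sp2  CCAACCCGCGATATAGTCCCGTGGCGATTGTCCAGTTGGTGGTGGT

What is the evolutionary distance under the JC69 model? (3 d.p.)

0.428

The sequences differ at 15 of 46 sites, so p = 15/46 ≈ 0.326087.
d = −(3/4) ln(1 − 4p/3) = −0.75 ln(1 − 0.434783) = −0.75 ln(0.565217)
  = −0.75 × (-0.570546) = 0.427910 substitutions/site.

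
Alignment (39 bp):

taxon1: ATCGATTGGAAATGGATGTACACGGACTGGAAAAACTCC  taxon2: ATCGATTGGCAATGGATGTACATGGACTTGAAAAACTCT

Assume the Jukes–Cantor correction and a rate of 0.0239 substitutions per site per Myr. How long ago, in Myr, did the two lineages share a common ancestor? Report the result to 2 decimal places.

The sequences differ at 4 of 39 sites (10, 23, 29, 39), so p = 4/39 ≈ 0.102564.
d = −(3/4) ln(1 − 4p/3) = −0.75 ln(1 − 0.136752) = −0.75 ln(0.863248)
  = −0.75 × (-0.147053) = 0.110290 substitutions/site.
Under a molecular clock d = 2μt, so t = d/(2μ) = 0.110290 / (2 × 0.0239) = 2.31 Myr.

2.31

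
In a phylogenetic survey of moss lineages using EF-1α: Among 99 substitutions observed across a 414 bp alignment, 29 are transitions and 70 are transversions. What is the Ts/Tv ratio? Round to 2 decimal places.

R = 29/70 = 0.414285… ≈ 0.41 (to 2 d.p.).

0.41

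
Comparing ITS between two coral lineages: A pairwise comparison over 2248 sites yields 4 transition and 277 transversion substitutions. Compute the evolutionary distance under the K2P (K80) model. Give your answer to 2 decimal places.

P = 4/2248 ≈ 0.001779 and Q = 277/2248 ≈ 0.123221.
Under the Kimura two-parameter model, d = −½ ln(1 − 2P − Q) − ¼ ln(1 − 2Q).
1 − 2P − Q = 0.873221, giving −½ ln(0.873221) = 0.067783.
1 − 2Q = 0.753558, giving −¼ ln(0.753558) = 0.070737.
d = 0.067783 + 0.070737 = 0.138520.

0.14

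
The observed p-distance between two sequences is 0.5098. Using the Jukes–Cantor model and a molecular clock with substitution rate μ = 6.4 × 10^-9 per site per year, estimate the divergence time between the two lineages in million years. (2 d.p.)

d = −(3/4) ln(1 − 4p/3) = −0.75 ln(1 − 0.679733) = −0.75 ln(0.320267)
  = −0.75 × (-1.138600) = 0.853950 substitutions/site.
Under a molecular clock d = 2μt, so t = d/(2μ) = 0.853950 / (2 × 6.4 × 10^-9) = 66.71 million years.

66.71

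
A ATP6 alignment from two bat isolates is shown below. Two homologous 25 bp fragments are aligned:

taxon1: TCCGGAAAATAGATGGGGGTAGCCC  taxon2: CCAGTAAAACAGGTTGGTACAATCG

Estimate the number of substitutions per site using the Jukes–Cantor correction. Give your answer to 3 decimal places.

0.766

The sequences differ at 12 of 25 sites, so p = 12/25 = 0.48.
d = −(3/4) ln(1 − 4p/3) = −0.75 ln(1 − 0.64) = −0.75 ln(0.36)
  = −0.75 × (-1.021651) = 0.766238 substitutions/site.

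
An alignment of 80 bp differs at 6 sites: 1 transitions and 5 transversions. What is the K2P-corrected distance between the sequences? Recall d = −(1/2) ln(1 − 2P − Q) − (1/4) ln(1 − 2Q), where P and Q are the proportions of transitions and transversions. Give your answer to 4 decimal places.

P = 1/80 = 0.0125 and Q = 5/80 = 0.0625.
Under the Kimura two-parameter model, d = −½ ln(1 − 2P − Q) − ¼ ln(1 − 2Q).
1 − 2P − Q = 0.9125, giving −½ ln(0.9125) = 0.045784.
1 − 2Q = 0.875, giving −¼ ln(0.875) = 0.033383.
d = 0.045784 + 0.033383 = 0.079167.

0.0792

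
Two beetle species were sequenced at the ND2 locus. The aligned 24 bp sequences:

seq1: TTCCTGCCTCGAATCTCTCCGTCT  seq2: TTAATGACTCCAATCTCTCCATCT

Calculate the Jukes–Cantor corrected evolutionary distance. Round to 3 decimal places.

0.244

The sequences differ at 5 of 24 sites (3, 4, 7, 11, 21), so p = 5/24 ≈ 0.208333.
d = −(3/4) ln(1 − 4p/3) = −0.75 ln(1 − 0.277777) = −0.75 ln(0.722223)
  = −0.75 × (-0.325421) = 0.244066 substitutions/site.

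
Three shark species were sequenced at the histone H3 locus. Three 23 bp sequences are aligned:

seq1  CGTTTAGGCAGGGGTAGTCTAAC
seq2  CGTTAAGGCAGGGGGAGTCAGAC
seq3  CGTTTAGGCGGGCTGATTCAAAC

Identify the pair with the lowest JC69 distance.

seq1 and seq2

seq1–seq2: 4/23 differ, p = 0.174, d = 0.198.
seq1–seq3: 6/23 differ, p = 0.261, d = 0.321.
seq2–seq3: 6/23 differ, p = 0.261, d = 0.321.
The smallest distance is between seq1 and seq2.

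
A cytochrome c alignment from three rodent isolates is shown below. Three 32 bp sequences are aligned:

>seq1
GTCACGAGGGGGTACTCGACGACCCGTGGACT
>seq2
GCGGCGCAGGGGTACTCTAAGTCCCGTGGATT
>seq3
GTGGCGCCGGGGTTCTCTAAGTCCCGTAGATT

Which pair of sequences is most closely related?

seq1–seq2: 9/32 differ, p = 0.281, d = 0.353.
seq1–seq3: 10/32 differ, p = 0.313, d = 0.404.
seq2–seq3: 4/32 differ, p = 0.125, d = 0.137.
The smallest distance is between seq2 and seq3.

seq2 and seq3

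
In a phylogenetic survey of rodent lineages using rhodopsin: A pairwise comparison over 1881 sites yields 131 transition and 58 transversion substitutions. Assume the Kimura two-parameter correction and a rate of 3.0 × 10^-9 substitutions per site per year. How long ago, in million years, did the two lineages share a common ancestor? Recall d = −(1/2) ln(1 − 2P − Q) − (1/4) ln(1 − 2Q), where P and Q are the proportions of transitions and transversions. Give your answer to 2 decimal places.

P = 131/1881 ≈ 0.069644 and Q = 58/1881 ≈ 0.030835.
Under the Kimura two-parameter model, d = −½ ln(1 − 2P − Q) − ¼ ln(1 − 2Q).
1 − 2P − Q = 0.829877, giving −½ ln(0.829877) = 0.093239.
1 − 2Q = 0.93833, giving −¼ ln(0.93833) = 0.015913.
d = 0.093239 + 0.015913 = 0.109152.
Under a molecular clock d = 2μt, so t = d/(2μ) = 0.109152 / (2 × 3.0 × 10^-9) = 18.19 million years.

18.19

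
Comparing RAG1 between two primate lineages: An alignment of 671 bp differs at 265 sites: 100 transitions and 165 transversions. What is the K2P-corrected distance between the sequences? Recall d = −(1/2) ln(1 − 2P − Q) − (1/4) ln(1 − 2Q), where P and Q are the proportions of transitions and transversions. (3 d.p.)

0.562

P = 100/671 ≈ 0.149031 and Q = 165/671 ≈ 0.245902.
Under the Kimura two-parameter model, d = −½ ln(1 − 2P − Q) − ¼ ln(1 − 2Q).
1 − 2P − Q = 0.456036, giving −½ ln(0.456036) = 0.392592.
1 − 2Q = 0.508196, giving −¼ ln(0.508196) = 0.169222.
d = 0.392592 + 0.169222 = 0.561814.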